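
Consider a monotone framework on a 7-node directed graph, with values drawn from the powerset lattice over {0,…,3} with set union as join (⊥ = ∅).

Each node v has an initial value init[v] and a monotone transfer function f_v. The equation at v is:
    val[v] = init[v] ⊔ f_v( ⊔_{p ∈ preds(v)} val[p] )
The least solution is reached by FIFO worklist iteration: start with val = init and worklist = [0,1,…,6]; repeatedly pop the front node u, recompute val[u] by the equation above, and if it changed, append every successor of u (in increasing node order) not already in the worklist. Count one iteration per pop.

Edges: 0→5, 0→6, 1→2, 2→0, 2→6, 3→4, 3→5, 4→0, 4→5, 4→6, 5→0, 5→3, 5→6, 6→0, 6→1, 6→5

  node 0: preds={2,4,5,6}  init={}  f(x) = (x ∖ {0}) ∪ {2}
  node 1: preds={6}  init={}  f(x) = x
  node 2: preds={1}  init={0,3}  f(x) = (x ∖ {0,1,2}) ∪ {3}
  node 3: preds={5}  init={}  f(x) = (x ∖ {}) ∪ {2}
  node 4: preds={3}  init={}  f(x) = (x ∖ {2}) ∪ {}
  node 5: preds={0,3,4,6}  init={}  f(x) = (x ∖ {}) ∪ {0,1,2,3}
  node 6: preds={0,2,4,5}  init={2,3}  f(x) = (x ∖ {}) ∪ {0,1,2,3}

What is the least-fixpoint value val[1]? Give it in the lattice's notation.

{0,1,2,3}

Trace (17 dequeues):
  [1] u=0 | in {0,2,3} | out {2,3} | prev {} | push {}
  [2] u=1 | in {2,3} | out {2,3} | prev {} | push {}
  [3] u=2 | in {2,3} | out {0,3} | ==
  [4] u=3 | in {} | out {2} | prev {} | push {}
  [5] u=4 | in {2} | out {} | ==
  [6] u=5 | in {2,3} | out {0,1,2,3} | prev {} | push {0,3}
  [7] u=6 | in {0,1,2,3} | out {0,1,2,3} | prev {2,3} | push {1,5}
  [8] u=0 | in {0,1,2,3} | out {1,2,3} | prev {2,3} | push {6}
  [9] u=3 | in {0,1,2,3} | out {0,1,2,3} | prev {2} | push {4}
  [10] u=1 | in {0,1,2,3} | out {0,1,2,3} | prev {2,3} | push {2}
  [11] u=5 | in {0,1,2,3} | out {0,1,2,3} | ==
  [12] u=6 | in {0,1,2,3} | out {0,1,2,3} | ==
  [13] u=4 | in {0,1,2,3} | out {0,1,3} | prev {} | push {0,5,6}
  [14] u=2 | in {0,1,2,3} | out {0,3} | ==
  [15] u=0 | in {0,1,2,3} | out {1,2,3} | ==
  [16] u=5 | in {0,1,2,3} | out {0,1,2,3} | ==
  [17] u=6 | in {0,1,2,3} | out {0,1,2,3} | ==

Converged values:
  [0] {1,2,3}
  [1] {0,1,2,3}
  [2] {0,3}
  [3] {0,1,2,3}
  [4] {0,1,3}
  [5] {0,1,2,3}
  [6] {0,1,2,3}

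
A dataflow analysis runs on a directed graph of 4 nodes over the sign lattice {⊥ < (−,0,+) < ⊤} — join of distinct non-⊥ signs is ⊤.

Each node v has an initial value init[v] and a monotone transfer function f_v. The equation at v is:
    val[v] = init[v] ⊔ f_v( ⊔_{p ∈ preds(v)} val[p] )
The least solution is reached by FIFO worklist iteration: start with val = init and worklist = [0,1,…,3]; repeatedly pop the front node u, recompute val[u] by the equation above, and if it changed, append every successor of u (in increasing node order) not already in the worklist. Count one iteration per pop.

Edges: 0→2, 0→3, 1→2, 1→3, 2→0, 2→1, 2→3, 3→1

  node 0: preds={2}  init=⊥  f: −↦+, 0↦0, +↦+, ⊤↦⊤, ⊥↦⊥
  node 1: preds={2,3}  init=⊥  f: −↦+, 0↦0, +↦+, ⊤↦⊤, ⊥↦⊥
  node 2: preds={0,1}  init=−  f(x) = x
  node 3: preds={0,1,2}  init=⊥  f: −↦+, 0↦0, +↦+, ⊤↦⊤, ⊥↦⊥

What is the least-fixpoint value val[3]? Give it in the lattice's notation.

Iteration log — 8 steps:
  step 1. node 0  ⊔preds=−  new=+  old=⊥  +wl: 
  step 2. node 1  ⊔preds=−  new=+  old=⊥  +wl: 
  step 3. node 2  ⊔preds=+  new=⊤  old=−  +wl: 0,1
  step 4. node 3  ⊔preds=⊤  new=⊤  old=⊥  +wl: 
  step 5. node 0  ⊔preds=⊤  new=⊤  old=+  +wl: 2,3
  step 6. node 1  ⊔preds=⊤  new=⊤  old=+  +wl: 
  step 7. node 2  ⊔preds=⊤  new=⊤  stable
  step 8. node 3  ⊔preds=⊤  new=⊤  stable

Least fixpoint reached:
  node 0: ⊤
  node 1: ⊤
  node 2: ⊤
  node 3: ⊤

⊤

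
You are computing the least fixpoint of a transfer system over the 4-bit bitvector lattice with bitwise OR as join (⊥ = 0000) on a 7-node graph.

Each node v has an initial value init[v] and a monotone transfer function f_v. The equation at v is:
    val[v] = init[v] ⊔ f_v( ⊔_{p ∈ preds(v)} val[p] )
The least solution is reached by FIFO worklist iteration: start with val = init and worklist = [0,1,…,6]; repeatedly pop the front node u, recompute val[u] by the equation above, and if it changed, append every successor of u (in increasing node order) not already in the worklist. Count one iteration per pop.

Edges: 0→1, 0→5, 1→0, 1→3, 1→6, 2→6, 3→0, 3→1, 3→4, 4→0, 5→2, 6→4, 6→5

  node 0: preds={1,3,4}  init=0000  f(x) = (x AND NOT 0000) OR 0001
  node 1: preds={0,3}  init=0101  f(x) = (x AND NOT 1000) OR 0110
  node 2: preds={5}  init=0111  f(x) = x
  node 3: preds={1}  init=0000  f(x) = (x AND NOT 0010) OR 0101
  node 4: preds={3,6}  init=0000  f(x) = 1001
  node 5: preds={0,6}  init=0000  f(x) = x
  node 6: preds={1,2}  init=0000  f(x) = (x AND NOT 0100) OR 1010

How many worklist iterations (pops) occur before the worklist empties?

14

Trace (14 dequeues):
  [1] u=0 | in 0101 | out 0101 | prev 0000 | push {}
  [2] u=1 | in 0101 | out 0111 | prev 0101 | push {0}
  [3] u=2 | in 0000 | out 0111 | ==
  [4] u=3 | in 0111 | out 0101 | prev 0000 | push {1}
  [5] u=4 | in 0101 | out 1001 | prev 0000 | push {}
  [6] u=5 | in 0101 | out 0101 | prev 0000 | push {2}
  [7] u=6 | in 0111 | out 1011 | prev 0000 | push {4,5}
  [8] u=0 | in 1111 | out 1111 | prev 0101 | push {}
  [9] u=1 | in 1111 | out 0111 | ==
  [10] u=2 | in 0101 | out 0111 | ==
  [11] u=4 | in 1111 | out 1001 | ==
  [12] u=5 | in 1111 | out 1111 | prev 0101 | push {2}
  [13] u=2 | in 1111 | out 1111 | prev 0111 | push {6}
  [14] u=6 | in 1111 | out 1011 | ==

Converged values:
  [0] 1111
  [1] 0111
  [2] 1111
  [3] 0101
  [4] 1001
  [5] 1111
  [6] 1011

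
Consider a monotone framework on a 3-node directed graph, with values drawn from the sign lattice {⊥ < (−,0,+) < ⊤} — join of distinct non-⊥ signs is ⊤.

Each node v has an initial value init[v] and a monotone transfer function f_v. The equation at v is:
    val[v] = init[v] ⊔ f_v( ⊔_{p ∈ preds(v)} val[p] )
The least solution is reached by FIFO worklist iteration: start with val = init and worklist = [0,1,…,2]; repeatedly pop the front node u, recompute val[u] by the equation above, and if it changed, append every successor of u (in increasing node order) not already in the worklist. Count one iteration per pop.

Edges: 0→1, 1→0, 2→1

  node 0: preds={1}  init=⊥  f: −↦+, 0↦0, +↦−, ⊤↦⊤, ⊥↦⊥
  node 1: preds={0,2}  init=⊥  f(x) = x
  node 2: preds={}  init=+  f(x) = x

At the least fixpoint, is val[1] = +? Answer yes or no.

no

Trace (7 dequeues):
  [1] u=0 | in ⊥ | out ⊥ | ==
  [2] u=1 | in + | out + | prev ⊥ | push {0}
  [3] u=2 | in ⊥ | out + | ==
  [4] u=0 | in + | out − | prev ⊥ | push {1}
  [5] u=1 | in ⊤ | out ⊤ | prev + | push {0}
  [6] u=0 | in ⊤ | out ⊤ | prev − | push {1}
  [7] u=1 | in ⊤ | out ⊤ | ==

Converged values:
  [0] ⊤
  [1] ⊤
  [2] +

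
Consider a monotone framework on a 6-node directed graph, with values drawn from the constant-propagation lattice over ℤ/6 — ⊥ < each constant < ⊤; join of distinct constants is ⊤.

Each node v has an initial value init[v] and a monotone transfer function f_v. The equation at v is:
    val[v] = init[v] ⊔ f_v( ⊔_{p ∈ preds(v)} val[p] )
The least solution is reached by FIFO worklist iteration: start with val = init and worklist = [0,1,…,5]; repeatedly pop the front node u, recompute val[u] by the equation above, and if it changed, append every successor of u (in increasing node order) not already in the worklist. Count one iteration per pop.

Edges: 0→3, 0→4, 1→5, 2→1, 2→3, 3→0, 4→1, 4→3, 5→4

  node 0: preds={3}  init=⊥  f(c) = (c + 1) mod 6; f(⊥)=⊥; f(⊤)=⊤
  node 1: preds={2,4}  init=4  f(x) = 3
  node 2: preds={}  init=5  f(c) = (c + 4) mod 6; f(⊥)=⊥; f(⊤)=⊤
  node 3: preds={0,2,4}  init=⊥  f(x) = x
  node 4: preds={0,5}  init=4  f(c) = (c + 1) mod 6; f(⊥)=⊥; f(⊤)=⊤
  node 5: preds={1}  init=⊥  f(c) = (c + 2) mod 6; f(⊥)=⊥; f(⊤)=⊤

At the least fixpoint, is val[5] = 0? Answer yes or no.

no

Iteration log — 10 steps:
  step 1. node 0  ⊔preds=⊥  new=⊥  stable
  step 2. node 1  ⊔preds=⊤  new=⊤  old=4  +wl: 
  step 3. node 2  ⊔preds=⊥  new=5  stable
  step 4. node 3  ⊔preds=⊤  new=⊤  old=⊥  +wl: 0
  step 5. node 4  ⊔preds=⊥  new=4  stable
  step 6. node 5  ⊔preds=⊤  new=⊤  old=⊥  +wl: 4
  step 7. node 0  ⊔preds=⊤  new=⊤  old=⊥  +wl: 3
  step 8. node 4  ⊔preds=⊤  new=⊤  old=4  +wl: 1
  step 9. node 3  ⊔preds=⊤  new=⊤  stable
  step 10. node 1  ⊔preds=⊤  new=⊤  stable

Least fixpoint reached:
  node 0: ⊤
  node 1: ⊤
  node 2: 5
  node 3: ⊤
  node 4: ⊤
  node 5: ⊤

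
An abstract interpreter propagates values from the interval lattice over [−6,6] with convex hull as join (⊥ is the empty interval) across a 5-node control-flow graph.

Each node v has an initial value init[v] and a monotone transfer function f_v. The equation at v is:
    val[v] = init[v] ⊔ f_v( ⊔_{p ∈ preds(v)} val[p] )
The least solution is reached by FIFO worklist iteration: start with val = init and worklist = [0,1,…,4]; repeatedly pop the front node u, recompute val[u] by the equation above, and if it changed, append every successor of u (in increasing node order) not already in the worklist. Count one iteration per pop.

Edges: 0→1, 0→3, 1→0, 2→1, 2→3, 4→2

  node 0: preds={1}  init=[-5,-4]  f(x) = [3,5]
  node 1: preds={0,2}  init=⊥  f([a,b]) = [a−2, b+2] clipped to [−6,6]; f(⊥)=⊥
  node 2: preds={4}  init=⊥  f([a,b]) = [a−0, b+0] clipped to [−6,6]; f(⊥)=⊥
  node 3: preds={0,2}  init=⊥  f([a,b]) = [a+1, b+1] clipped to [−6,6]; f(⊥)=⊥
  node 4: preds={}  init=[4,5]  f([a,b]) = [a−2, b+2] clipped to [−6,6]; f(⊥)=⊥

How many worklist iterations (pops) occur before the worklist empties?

Trace (7 dequeues):
  [1] u=0 | in ⊥ | out [-5,5] | prev [-5,-4] | push {}
  [2] u=1 | in [-5,5] | out [-6,6] | prev ⊥ | push {0}
  [3] u=2 | in [4,5] | out [4,5] | prev ⊥ | push {1}
  [4] u=3 | in [-5,5] | out [-4,6] | prev ⊥ | push {}
  [5] u=4 | in ⊥ | out [4,5] | ==
  [6] u=0 | in [-6,6] | out [-5,5] | ==
  [7] u=1 | in [-5,5] | out [-6,6] | ==

Converged values:
  [0] [-5,5]
  [1] [-6,6]
  [2] [4,5]
  [3] [-4,6]
  [4] [4,5]

7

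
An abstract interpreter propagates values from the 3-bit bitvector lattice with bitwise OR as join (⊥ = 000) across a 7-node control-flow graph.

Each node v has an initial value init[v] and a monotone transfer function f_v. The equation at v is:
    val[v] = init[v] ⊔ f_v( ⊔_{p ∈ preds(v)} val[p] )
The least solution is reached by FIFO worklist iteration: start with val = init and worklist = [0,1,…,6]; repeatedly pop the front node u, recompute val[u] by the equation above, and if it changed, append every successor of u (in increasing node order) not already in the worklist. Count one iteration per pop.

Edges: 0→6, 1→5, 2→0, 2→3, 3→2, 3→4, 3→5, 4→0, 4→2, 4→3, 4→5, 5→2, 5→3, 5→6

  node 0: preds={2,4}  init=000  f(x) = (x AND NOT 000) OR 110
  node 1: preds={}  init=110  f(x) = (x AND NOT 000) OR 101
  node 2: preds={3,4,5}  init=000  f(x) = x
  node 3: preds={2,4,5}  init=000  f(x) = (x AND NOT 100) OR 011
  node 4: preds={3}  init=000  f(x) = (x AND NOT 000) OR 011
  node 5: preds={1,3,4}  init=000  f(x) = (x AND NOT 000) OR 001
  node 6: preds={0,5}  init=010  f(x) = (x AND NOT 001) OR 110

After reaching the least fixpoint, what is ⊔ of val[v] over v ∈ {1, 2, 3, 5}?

111

Iteration log — 11 steps:
  step 1. node 0  ⊔preds=000  new=110  old=000  +wl: 
  step 2. node 1  ⊔preds=000  new=111  old=110  +wl: 
  step 3. node 2  ⊔preds=000  new=000  stable
  step 4. node 3  ⊔preds=000  new=011  old=000  +wl: 2
  step 5. node 4  ⊔preds=011  new=011  old=000  +wl: 0,3
  step 6. node 5  ⊔preds=111  new=111  old=000  +wl: 
  step 7. node 6  ⊔preds=111  new=110  old=010  +wl: 
  step 8. node 2  ⊔preds=111  new=111  old=000  +wl: 
  step 9. node 0  ⊔preds=111  new=111  old=110  +wl: 6
  step 10. node 3  ⊔preds=111  new=011  stable
  step 11. node 6  ⊔preds=111  new=110  stable

Least fixpoint reached:
  node 0: 111
  node 1: 111
  node 2: 111
  node 3: 011
  node 4: 011
  node 5: 111
  node 6: 110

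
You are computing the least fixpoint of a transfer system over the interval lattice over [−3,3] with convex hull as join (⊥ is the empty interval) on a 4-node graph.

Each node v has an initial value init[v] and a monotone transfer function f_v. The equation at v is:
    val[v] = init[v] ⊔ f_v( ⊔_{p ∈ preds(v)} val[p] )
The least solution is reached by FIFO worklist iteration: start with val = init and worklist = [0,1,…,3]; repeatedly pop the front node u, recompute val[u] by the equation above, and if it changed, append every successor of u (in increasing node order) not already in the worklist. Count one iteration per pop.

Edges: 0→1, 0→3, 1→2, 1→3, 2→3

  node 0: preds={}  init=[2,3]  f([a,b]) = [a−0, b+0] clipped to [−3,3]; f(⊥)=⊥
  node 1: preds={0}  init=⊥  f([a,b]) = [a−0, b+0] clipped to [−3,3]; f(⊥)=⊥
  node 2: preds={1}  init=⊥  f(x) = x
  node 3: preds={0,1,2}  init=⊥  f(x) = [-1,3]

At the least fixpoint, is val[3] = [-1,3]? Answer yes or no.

yes

Worklist (4 pops):
  #1 pop 0: in=⊥ → [2,3] (no change)
  #2 pop 1: in=[2,3] → [2,3] (was ⊥); enqueue []
  #3 pop 2: in=[2,3] → [2,3] (was ⊥); enqueue []
  #4 pop 3: in=[2,3] → [-1,3] (was ⊥); enqueue []

Fixpoint:
  val[0] = [2,3]
  val[1] = [2,3]
  val[2] = [2,3]
  val[3] = [-1,3]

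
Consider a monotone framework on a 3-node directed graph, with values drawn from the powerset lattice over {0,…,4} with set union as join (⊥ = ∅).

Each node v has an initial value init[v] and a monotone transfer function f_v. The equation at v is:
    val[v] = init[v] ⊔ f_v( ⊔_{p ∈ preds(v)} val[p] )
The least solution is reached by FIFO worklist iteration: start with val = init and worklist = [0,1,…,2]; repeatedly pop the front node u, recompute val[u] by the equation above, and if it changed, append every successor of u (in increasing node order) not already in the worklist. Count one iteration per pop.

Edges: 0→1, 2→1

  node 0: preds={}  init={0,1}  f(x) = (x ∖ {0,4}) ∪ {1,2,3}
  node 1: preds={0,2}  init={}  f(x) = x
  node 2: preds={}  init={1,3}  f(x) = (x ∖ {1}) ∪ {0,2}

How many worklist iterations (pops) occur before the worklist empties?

4

Trace (4 dequeues):
  [1] u=0 | in {} | out {0,1,2,3} | prev {0,1} | push {}
  [2] u=1 | in {0,1,2,3} | out {0,1,2,3} | prev {} | push {}
  [3] u=2 | in {} | out {0,1,2,3} | prev {1,3} | push {1}
  [4] u=1 | in {0,1,2,3} | out {0,1,2,3} | ==

Converged values:
  [0] {0,1,2,3}
  [1] {0,1,2,3}
  [2] {0,1,2,3}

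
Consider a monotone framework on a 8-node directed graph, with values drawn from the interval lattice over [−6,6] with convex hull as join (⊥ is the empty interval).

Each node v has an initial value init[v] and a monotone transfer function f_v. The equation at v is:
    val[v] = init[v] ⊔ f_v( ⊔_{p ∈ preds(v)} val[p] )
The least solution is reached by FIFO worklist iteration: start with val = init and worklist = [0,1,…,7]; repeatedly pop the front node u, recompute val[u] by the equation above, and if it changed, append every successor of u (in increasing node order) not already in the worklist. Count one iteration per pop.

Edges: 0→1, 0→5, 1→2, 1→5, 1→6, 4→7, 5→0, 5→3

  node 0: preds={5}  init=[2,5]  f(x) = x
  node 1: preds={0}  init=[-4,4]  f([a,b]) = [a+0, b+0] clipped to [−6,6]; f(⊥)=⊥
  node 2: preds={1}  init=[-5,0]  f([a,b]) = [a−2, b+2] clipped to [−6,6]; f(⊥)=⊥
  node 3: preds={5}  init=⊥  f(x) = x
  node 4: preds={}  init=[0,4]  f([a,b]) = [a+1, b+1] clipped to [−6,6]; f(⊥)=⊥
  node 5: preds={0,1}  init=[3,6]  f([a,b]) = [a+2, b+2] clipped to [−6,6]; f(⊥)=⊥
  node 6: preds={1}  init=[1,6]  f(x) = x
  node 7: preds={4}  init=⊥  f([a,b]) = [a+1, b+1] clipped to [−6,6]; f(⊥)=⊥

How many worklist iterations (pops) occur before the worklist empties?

Trace (12 dequeues):
  [1] u=0 | in [3,6] | out [2,6] | prev [2,5] | push {}
  [2] u=1 | in [2,6] | out [-4,6] | prev [-4,4] | push {}
  [3] u=2 | in [-4,6] | out [-6,6] | prev [-5,0] | push {}
  [4] u=3 | in [3,6] | out [3,6] | prev ⊥ | push {}
  [5] u=4 | in ⊥ | out [0,4] | ==
  [6] u=5 | in [-4,6] | out [-2,6] | prev [3,6] | push {0,3}
  [7] u=6 | in [-4,6] | out [-4,6] | prev [1,6] | push {}
  [8] u=7 | in [0,4] | out [1,5] | prev ⊥ | push {}
  [9] u=0 | in [-2,6] | out [-2,6] | prev [2,6] | push {1,5}
  [10] u=3 | in [-2,6] | out [-2,6] | prev [3,6] | push {}
  [11] u=1 | in [-2,6] | out [-4,6] | ==
  [12] u=5 | in [-4,6] | out [-2,6] | ==

Converged values:
  [0] [-2,6]
  [1] [-4,6]
  [2] [-6,6]
  [3] [-2,6]
  [4] [0,4]
  [5] [-2,6]
  [6] [-4,6]
  [7] [1,5]

12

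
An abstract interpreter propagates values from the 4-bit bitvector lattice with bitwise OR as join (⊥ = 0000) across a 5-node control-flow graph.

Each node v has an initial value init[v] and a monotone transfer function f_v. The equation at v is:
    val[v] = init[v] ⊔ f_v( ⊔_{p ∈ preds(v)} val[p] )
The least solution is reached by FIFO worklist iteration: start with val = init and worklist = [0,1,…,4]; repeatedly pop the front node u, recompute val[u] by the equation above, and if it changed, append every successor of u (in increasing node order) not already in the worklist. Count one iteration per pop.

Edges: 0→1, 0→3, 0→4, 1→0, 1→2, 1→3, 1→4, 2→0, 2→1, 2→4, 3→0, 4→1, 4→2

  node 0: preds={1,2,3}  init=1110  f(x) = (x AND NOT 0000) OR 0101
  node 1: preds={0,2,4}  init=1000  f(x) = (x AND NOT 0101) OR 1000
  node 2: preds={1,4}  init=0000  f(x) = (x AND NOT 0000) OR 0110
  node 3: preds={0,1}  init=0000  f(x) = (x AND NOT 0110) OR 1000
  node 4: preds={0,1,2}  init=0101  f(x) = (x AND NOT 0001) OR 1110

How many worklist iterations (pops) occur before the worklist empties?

8

Trace (8 dequeues):
  [1] u=0 | in 1000 | out 1111 | prev 1110 | push {}
  [2] u=1 | in 1111 | out 1010 | prev 1000 | push {0}
  [3] u=2 | in 1111 | out 1111 | prev 0000 | push {1}
  [4] u=3 | in 1111 | out 1001 | prev 0000 | push {}
  [5] u=4 | in 1111 | out 1111 | prev 0101 | push {2}
  [6] u=0 | in 1111 | out 1111 | ==
  [7] u=1 | in 1111 | out 1010 | ==
  [8] u=2 | in 1111 | out 1111 | ==

Converged values:
  [0] 1111
  [1] 1010
  [2] 1111
  [3] 1001
  [4] 1111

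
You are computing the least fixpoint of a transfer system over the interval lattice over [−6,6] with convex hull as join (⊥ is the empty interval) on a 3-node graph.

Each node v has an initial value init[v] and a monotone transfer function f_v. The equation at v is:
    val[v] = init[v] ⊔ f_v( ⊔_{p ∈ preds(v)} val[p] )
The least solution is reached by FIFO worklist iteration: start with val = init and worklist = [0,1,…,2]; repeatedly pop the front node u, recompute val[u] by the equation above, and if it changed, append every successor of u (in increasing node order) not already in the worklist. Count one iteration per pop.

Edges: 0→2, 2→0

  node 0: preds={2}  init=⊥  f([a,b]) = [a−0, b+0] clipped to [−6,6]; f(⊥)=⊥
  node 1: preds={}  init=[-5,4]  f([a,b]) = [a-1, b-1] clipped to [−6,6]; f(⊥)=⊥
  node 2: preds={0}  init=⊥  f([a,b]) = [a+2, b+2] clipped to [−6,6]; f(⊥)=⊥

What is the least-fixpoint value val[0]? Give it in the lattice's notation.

⊥

Worklist (3 pops):
  #1 pop 0: in=⊥ → ⊥ (no change)
  #2 pop 1: in=⊥ → [-5,4] (no change)
  #3 pop 2: in=⊥ → ⊥ (no change)

Fixpoint:
  val[0] = ⊥
  val[1] = [-5,4]
  val[2] = ⊥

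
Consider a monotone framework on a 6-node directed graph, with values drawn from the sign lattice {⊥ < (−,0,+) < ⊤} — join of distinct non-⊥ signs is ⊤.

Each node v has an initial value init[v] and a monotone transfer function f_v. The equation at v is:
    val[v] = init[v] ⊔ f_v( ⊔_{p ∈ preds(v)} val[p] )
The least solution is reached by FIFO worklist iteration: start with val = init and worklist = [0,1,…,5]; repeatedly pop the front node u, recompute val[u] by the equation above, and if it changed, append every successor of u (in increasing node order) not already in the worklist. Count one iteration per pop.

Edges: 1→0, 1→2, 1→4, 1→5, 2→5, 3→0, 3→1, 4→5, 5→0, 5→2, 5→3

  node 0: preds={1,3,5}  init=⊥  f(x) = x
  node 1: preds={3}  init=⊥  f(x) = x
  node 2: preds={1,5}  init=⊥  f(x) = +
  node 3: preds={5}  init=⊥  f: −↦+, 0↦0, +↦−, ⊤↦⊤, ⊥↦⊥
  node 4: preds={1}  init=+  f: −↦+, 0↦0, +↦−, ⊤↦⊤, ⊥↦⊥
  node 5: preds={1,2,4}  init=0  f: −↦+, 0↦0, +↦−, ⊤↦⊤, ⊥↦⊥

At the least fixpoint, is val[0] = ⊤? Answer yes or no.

yes

Trace (18 dequeues):
  [1] u=0 | in 0 | out 0 | prev ⊥ | push {}
  [2] u=1 | in ⊥ | out ⊥ | ==
  [3] u=2 | in 0 | out + | prev ⊥ | push {}
  [4] u=3 | in 0 | out 0 | prev ⊥ | push {0,1}
  [5] u=4 | in ⊥ | out + | ==
  [6] u=5 | in + | out ⊤ | prev 0 | push {2,3}
  [7] u=0 | in ⊤ | out ⊤ | prev 0 | push {}
  [8] u=1 | in 0 | out 0 | prev ⊥ | push {0,4,5}
  [9] u=2 | in ⊤ | out + | ==
  [10] u=3 | in ⊤ | out ⊤ | prev 0 | push {1}
  [11] u=0 | in ⊤ | out ⊤ | ==
  [12] u=4 | in 0 | out ⊤ | prev + | push {}
  [13] u=5 | in ⊤ | out ⊤ | ==
  [14] u=1 | in ⊤ | out ⊤ | prev 0 | push {0,2,4,5}
  [15] u=0 | in ⊤ | out ⊤ | ==
  [16] u=2 | in ⊤ | out + | ==
  [17] u=4 | in ⊤ | out ⊤ | ==
  [18] u=5 | in ⊤ | out ⊤ | ==

Converged values:
  [0] ⊤
  [1] ⊤
  [2] +
  [3] ⊤
  [4] ⊤
  [5] ⊤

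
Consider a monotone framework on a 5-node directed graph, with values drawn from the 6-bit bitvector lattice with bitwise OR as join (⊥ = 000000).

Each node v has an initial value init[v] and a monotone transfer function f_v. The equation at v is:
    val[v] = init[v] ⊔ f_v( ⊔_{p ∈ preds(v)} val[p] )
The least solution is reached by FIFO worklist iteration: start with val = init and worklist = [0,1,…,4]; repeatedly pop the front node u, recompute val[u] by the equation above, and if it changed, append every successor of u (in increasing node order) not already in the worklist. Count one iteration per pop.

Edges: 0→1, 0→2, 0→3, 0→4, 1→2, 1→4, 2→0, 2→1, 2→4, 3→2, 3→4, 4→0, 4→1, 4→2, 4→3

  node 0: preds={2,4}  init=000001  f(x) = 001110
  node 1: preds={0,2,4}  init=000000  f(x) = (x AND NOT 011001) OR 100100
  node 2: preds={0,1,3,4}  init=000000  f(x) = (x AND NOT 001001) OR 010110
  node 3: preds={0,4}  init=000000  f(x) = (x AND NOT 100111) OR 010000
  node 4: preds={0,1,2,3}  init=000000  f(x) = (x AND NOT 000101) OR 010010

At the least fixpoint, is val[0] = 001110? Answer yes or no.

no

Worklist (9 pops):
  #1 pop 0: in=000000 → 001111 (was 000001); enqueue []
  #2 pop 1: in=001111 → 100110 (was 000000); enqueue []
  #3 pop 2: in=101111 → 110110 (was 000000); enqueue [0,1]
  #4 pop 3: in=001111 → 011000 (was 000000); enqueue [2]
  #5 pop 4: in=111111 → 111010 (was 000000); enqueue [3]
  #6 pop 0: in=111110 → 001111 (no change)
  #7 pop 1: in=111111 → 100110 (no change)
  #8 pop 2: in=111111 → 110110 (no change)
  #9 pop 3: in=111111 → 011000 (no change)

Fixpoint:
  val[0] = 001111
  val[1] = 100110
  val[2] = 110110
  val[3] = 011000
  val[4] = 111010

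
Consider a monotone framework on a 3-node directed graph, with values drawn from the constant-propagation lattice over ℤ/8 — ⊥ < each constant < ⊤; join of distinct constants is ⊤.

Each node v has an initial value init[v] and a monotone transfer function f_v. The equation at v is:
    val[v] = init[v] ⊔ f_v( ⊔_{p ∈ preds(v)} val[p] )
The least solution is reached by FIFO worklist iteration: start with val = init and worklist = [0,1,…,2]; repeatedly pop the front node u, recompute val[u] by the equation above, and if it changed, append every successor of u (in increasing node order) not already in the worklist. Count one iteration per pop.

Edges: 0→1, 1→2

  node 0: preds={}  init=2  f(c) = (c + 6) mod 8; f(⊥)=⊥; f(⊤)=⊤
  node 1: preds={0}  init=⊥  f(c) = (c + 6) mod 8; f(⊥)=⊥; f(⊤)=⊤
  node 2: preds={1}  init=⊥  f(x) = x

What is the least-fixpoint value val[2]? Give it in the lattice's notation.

Iteration log — 3 steps:
  step 1. node 0  ⊔preds=⊥  new=2  stable
  step 2. node 1  ⊔preds=2  new=0  old=⊥  +wl: 
  step 3. node 2  ⊔preds=0  new=0  old=⊥  +wl: 

Least fixpoint reached:
  node 0: 2
  node 1: 0
  node 2: 0

0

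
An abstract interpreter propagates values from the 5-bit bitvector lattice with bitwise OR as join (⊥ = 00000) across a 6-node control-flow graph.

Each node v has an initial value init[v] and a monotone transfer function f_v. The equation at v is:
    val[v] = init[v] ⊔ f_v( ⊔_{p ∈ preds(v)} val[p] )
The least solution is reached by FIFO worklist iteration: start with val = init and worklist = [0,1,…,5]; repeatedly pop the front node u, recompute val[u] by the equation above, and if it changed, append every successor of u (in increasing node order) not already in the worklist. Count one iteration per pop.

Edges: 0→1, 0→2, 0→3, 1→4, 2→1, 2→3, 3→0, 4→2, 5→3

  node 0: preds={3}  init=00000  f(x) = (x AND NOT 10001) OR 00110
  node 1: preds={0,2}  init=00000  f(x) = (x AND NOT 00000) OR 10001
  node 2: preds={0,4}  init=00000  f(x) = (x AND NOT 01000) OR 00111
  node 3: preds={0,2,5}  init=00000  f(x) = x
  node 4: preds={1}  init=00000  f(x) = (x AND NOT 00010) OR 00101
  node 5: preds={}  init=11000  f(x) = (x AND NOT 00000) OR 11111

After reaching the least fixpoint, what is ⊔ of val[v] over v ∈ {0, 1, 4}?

11111

Iteration log — 13 steps:
  step 1. node 0  ⊔preds=00000  new=00110  old=00000  +wl: 
  step 2. node 1  ⊔preds=00110  new=10111  old=00000  +wl: 
  step 3. node 2  ⊔preds=00110  new=00111  old=00000  +wl: 1
  step 4. node 3  ⊔preds=11111  new=11111  old=00000  +wl: 0
  step 5. node 4  ⊔preds=10111  new=10101  old=00000  +wl: 2
  step 6. node 5  ⊔preds=00000  new=11111  old=11000  +wl: 3
  step 7. node 1  ⊔preds=00111  new=10111  stable
  step 8. node 0  ⊔preds=11111  new=01110  old=00110  +wl: 1
  step 9. node 2  ⊔preds=11111  new=10111  old=00111  +wl: 
  step 10. node 3  ⊔preds=11111  new=11111  stable
  step 11. node 1  ⊔preds=11111  new=11111  old=10111  +wl: 4
  step 12. node 4  ⊔preds=11111  new=11101  old=10101  +wl: 2
  step 13. node 2  ⊔preds=11111  new=10111  stable

Least fixpoint reached:
  node 0: 01110
  node 1: 11111
  node 2: 10111
  node 3: 11111
  node 4: 11101
  node 5: 11111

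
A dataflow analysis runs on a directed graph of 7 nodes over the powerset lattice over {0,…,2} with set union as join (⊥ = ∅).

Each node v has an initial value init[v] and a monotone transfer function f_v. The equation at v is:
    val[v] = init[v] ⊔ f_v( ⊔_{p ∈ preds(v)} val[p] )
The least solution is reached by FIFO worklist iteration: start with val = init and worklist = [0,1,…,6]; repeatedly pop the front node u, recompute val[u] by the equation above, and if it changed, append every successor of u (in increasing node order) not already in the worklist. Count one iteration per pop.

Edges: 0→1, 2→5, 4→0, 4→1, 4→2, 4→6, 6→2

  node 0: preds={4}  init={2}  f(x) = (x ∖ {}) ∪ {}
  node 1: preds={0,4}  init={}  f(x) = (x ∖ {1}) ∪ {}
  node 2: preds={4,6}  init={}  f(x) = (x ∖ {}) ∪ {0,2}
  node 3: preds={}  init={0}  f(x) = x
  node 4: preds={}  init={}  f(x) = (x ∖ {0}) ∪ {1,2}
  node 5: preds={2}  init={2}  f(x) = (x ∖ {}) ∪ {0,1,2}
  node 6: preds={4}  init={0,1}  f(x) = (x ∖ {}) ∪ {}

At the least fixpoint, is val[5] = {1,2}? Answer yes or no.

no

Trace (10 dequeues):
  [1] u=0 | in {} | out {2} | ==
  [2] u=1 | in {2} | out {2} | prev {} | push {}
  [3] u=2 | in {0,1} | out {0,1,2} | prev {} | push {}
  [4] u=3 | in {} | out {0} | ==
  [5] u=4 | in {} | out {1,2} | prev {} | push {0,1,2}
  [6] u=5 | in {0,1,2} | out {0,1,2} | prev {2} | push {}
  [7] u=6 | in {1,2} | out {0,1,2} | prev {0,1} | push {}
  [8] u=0 | in {1,2} | out {1,2} | prev {2} | push {}
  [9] u=1 | in {1,2} | out {2} | ==
  [10] u=2 | in {0,1,2} | out {0,1,2} | ==

Converged values:
  [0] {1,2}
  [1] {2}
  [2] {0,1,2}
  [3] {0}
  [4] {1,2}
  [5] {0,1,2}
  [6] {0,1,2}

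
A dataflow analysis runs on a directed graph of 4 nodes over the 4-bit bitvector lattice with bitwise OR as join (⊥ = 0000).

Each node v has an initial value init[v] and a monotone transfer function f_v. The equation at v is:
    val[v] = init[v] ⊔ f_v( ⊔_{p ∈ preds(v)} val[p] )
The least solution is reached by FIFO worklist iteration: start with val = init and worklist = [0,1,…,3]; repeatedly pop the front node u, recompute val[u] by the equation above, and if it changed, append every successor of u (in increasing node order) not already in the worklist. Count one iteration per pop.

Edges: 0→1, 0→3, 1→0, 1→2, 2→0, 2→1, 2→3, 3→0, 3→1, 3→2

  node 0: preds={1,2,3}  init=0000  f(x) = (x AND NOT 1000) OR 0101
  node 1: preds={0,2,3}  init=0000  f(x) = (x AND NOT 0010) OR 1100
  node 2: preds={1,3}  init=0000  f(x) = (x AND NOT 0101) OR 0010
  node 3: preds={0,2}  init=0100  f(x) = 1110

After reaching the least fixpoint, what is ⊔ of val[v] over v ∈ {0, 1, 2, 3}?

1111

Trace (8 dequeues):
  [1] u=0 | in 0100 | out 0101 | prev 0000 | push {}
  [2] u=1 | in 0101 | out 1101 | prev 0000 | push {0}
  [3] u=2 | in 1101 | out 1010 | prev 0000 | push {1}
  [4] u=3 | in 1111 | out 1110 | prev 0100 | push {2}
  [5] u=0 | in 1111 | out 0111 | prev 0101 | push {3}
  [6] u=1 | in 1111 | out 1101 | ==
  [7] u=2 | in 1111 | out 1010 | ==
  [8] u=3 | in 1111 | out 1110 | ==

Converged values:
  [0] 0111
  [1] 1101
  [2] 1010
  [3] 1110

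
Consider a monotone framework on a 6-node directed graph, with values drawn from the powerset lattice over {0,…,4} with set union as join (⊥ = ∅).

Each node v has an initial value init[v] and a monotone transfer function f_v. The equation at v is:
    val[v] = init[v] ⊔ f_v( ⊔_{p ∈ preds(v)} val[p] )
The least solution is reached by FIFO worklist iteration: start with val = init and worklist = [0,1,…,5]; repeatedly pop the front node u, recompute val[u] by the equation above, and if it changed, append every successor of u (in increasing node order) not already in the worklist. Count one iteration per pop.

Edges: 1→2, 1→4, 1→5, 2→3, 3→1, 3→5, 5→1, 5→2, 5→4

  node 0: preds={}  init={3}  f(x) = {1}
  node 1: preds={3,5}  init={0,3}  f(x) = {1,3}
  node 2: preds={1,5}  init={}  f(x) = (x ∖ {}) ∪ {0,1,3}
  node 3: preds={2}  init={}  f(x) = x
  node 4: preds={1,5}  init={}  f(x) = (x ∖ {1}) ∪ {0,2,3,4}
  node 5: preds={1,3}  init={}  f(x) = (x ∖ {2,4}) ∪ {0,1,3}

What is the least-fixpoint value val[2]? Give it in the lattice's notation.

{0,1,3}

Iteration log — 9 steps:
  step 1. node 0  ⊔preds={}  new={1,3}  old={3}  +wl: 
  step 2. node 1  ⊔preds={}  new={0,1,3}  old={0,3}  +wl: 
  step 3. node 2  ⊔preds={0,1,3}  new={0,1,3}  old={}  +wl: 
  step 4. node 3  ⊔preds={0,1,3}  new={0,1,3}  old={}  +wl: 1
  step 5. node 4  ⊔preds={0,1,3}  new={0,2,3,4}  old={}  +wl: 
  step 6. node 5  ⊔preds={0,1,3}  new={0,1,3}  old={}  +wl: 2,4
  step 7. node 1  ⊔preds={0,1,3}  new={0,1,3}  stable
  step 8. node 2  ⊔preds={0,1,3}  new={0,1,3}  stable
  step 9. node 4  ⊔preds={0,1,3}  new={0,2,3,4}  stable

Least fixpoint reached:
  node 0: {1,3}
  node 1: {0,1,3}
  node 2: {0,1,3}
  node 3: {0,1,3}
  node 4: {0,2,3,4}
  node 5: {0,1,3}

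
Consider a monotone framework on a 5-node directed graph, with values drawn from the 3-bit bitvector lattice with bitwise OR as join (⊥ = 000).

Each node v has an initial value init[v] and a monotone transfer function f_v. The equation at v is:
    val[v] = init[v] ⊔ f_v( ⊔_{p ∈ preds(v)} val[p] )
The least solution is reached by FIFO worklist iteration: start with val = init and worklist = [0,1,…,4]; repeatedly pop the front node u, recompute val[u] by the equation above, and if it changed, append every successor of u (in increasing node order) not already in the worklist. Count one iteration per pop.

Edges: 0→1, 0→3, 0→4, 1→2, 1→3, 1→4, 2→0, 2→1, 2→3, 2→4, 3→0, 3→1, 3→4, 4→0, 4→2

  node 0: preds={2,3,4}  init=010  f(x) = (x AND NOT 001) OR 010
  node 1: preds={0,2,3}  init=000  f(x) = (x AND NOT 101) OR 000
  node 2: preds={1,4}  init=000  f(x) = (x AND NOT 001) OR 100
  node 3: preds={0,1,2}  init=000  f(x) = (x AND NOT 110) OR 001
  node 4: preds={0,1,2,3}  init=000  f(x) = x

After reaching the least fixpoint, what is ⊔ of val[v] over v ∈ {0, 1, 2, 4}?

111

Iteration log — 10 steps:
  step 1. node 0  ⊔preds=000  new=010  stable
  step 2. node 1  ⊔preds=010  new=010  old=000  +wl: 
  step 3. node 2  ⊔preds=010  new=110  old=000  +wl: 0,1
  step 4. node 3  ⊔preds=110  new=001  old=000  +wl: 
  step 5. node 4  ⊔preds=111  new=111  old=000  +wl: 2
  step 6. node 0  ⊔preds=111  new=110  old=010  +wl: 3,4
  step 7. node 1  ⊔preds=111  new=010  stable
  step 8. node 2  ⊔preds=111  new=110  stable
  step 9. node 3  ⊔preds=110  new=001  stable
  step 10. node 4  ⊔preds=111  new=111  stable

Least fixpoint reached:
  node 0: 110
  node 1: 010
  node 2: 110
  node 3: 001
  node 4: 111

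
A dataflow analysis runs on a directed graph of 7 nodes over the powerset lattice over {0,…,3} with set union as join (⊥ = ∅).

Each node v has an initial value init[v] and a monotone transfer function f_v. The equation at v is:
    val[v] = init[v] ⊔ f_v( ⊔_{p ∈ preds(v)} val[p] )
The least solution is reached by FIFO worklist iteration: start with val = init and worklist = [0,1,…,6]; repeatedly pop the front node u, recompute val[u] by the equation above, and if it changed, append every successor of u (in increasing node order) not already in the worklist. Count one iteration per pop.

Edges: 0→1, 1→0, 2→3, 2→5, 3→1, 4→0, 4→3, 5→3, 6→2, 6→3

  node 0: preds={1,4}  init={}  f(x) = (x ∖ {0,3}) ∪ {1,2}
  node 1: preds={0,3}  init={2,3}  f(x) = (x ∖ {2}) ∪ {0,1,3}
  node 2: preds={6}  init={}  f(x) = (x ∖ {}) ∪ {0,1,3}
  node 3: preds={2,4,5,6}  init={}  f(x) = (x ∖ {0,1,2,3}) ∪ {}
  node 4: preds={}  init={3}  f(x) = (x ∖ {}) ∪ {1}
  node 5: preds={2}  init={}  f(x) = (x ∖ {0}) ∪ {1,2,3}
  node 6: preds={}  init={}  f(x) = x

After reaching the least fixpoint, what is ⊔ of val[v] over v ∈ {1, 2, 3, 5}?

{0,1,2,3}

Worklist (9 pops):
  #1 pop 0: in={2,3} → {1,2} (was {}); enqueue []
  #2 pop 1: in={1,2} → {0,1,2,3} (was {2,3}); enqueue [0]
  #3 pop 2: in={} → {0,1,3} (was {}); enqueue []
  #4 pop 3: in={0,1,3} → {} (no change)
  #5 pop 4: in={} → {1,3} (was {3}); enqueue [3]
  #6 pop 5: in={0,1,3} → {1,2,3} (was {}); enqueue []
  #7 pop 6: in={} → {} (no change)
  #8 pop 0: in={0,1,2,3} → {1,2} (no change)
  #9 pop 3: in={0,1,2,3} → {} (no change)

Fixpoint:
  val[0] = {1,2}
  val[1] = {0,1,2,3}
  val[2] = {0,1,3}
  val[3] = {}
  val[4] = {1,3}
  val[5] = {1,2,3}
  val[6] = {}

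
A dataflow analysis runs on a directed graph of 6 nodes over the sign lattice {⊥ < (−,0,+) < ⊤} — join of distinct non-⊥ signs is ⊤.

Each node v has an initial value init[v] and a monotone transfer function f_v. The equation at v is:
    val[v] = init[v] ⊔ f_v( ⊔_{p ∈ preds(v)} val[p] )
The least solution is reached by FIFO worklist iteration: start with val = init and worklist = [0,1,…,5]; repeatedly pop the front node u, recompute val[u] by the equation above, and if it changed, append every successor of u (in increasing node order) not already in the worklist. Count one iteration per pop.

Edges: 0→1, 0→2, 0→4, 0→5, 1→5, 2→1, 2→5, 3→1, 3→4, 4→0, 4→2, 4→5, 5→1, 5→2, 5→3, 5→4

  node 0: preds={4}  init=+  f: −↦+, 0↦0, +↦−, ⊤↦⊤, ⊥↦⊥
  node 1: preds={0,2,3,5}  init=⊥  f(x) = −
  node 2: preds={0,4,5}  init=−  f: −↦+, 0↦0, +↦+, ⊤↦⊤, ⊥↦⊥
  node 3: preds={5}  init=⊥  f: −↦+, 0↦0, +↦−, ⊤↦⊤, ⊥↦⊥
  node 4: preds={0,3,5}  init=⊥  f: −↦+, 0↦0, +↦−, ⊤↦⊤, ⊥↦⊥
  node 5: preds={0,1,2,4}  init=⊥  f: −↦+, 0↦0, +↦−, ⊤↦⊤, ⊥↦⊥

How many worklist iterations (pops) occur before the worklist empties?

17

Trace (17 dequeues):
  [1] u=0 | in ⊥ | out + | ==
  [2] u=1 | in ⊤ | out − | prev ⊥ | push {}
  [3] u=2 | in + | out ⊤ | prev − | push {1}
  [4] u=3 | in ⊥ | out ⊥ | ==
  [5] u=4 | in + | out − | prev ⊥ | push {0,2}
  [6] u=5 | in ⊤ | out ⊤ | prev ⊥ | push {3,4}
  [7] u=1 | in ⊤ | out − | ==
  [8] u=0 | in − | out + | ==
  [9] u=2 | in ⊤ | out ⊤ | ==
  [10] u=3 | in ⊤ | out ⊤ | prev ⊥ | push {1}
  [11] u=4 | in ⊤ | out ⊤ | prev − | push {0,2,5}
  [12] u=1 | in ⊤ | out − | ==
  [13] u=0 | in ⊤ | out ⊤ | prev + | push {1,4}
  [14] u=2 | in ⊤ | out ⊤ | ==
  [15] u=5 | in ⊤ | out ⊤ | ==
  [16] u=1 | in ⊤ | out − | ==
  [17] u=4 | in ⊤ | out ⊤ | ==

Converged values:
  [0] ⊤
  [1] −
  [2] ⊤
  [3] ⊤
  [4] ⊤
  [5] ⊤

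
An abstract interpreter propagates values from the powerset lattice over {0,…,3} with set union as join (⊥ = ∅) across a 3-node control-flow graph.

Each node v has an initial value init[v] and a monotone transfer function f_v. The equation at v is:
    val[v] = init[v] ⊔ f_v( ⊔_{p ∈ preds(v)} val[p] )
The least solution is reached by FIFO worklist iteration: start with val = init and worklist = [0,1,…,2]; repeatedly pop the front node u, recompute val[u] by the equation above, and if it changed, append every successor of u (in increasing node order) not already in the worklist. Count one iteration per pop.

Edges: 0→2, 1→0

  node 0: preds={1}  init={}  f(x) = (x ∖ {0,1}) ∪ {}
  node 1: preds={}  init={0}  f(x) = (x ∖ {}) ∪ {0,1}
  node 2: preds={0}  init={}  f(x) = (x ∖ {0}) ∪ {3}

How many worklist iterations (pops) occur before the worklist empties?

4

Worklist (4 pops):
  #1 pop 0: in={0} → {} (no change)
  #2 pop 1: in={} → {0,1} (was {0}); enqueue [0]
  #3 pop 2: in={} → {3} (was {}); enqueue []
  #4 pop 0: in={0,1} → {} (no change)

Fixpoint:
  val[0] = {}
  val[1] = {0,1}
  val[2] = {3}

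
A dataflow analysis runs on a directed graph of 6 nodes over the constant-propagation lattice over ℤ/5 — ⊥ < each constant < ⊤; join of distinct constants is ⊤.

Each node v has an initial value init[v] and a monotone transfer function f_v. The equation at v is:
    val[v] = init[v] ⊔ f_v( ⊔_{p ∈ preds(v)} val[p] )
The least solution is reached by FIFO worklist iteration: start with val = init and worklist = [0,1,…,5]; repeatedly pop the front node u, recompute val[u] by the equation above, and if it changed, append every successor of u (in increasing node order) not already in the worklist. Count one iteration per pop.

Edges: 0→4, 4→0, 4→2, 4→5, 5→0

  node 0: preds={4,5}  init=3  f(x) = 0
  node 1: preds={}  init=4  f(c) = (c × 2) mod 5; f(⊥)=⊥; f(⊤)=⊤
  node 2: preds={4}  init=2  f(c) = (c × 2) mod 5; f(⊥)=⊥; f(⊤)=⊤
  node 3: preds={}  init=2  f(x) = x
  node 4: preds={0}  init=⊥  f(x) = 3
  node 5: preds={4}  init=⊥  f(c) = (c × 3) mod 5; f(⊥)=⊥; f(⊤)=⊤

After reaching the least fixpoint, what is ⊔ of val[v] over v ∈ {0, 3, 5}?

Iteration log — 8 steps:
  step 1. node 0  ⊔preds=⊥  new=⊤  old=3  +wl: 
  step 2. node 1  ⊔preds=⊥  new=4  stable
  step 3. node 2  ⊔preds=⊥  new=2  stable
  step 4. node 3  ⊔preds=⊥  new=2  stable
  step 5. node 4  ⊔preds=⊤  new=3  old=⊥  +wl: 0,2
  step 6. node 5  ⊔preds=3  new=4  old=⊥  +wl: 
  step 7. node 0  ⊔preds=⊤  new=⊤  stable
  step 8. node 2  ⊔preds=3  new=⊤  old=2  +wl: 

Least fixpoint reached:
  node 0: ⊤
  node 1: 4
  node 2: ⊤
  node 3: 2
  node 4: 3
  node 5: 4

⊤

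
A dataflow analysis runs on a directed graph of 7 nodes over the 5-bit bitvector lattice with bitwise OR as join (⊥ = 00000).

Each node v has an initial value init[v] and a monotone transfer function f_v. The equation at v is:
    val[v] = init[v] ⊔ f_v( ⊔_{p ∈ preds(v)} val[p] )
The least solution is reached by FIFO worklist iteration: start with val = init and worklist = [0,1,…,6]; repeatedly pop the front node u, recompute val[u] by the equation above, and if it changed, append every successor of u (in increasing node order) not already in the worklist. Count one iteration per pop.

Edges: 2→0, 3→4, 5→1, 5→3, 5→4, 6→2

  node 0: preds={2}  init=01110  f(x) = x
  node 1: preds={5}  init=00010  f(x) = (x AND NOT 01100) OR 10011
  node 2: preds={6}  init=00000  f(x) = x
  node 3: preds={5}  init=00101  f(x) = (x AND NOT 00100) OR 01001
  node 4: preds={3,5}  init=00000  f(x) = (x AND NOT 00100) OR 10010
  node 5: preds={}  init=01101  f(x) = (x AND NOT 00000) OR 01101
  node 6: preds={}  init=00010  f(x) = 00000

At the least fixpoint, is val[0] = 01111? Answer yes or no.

no

Trace (8 dequeues):
  [1] u=0 | in 00000 | out 01110 | ==
  [2] u=1 | in 01101 | out 10011 | prev 00010 | push {}
  [3] u=2 | in 00010 | out 00010 | prev 00000 | push {0}
  [4] u=3 | in 01101 | out 01101 | prev 00101 | push {}
  [5] u=4 | in 01101 | out 11011 | prev 00000 | push {}
  [6] u=5 | in 00000 | out 01101 | ==
  [7] u=6 | in 00000 | out 00010 | ==
  [8] u=0 | in 00010 | out 01110 | ==

Converged values:
  [0] 01110
  [1] 10011
  [2] 00010
  [3] 01101
  [4] 11011
  [5] 01101
  [6] 00010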